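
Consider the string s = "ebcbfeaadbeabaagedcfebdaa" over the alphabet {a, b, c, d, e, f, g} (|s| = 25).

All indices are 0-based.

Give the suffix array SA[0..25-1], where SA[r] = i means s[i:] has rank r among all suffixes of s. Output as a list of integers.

sorted suffixes:
  #0 SA[0]=24  'a'
  #1 SA[1]=23  'aa'
  #2 SA[2]=6  'aadbeabaagedcfebdaa'
  #3 SA[3]=13  'aagedcfebdaa'
  #4 SA[4]=11  'abaagedcfebdaa'
  #5 SA[5]=7  'adbeabaagedcfebdaa'
  #6 SA[6]=14  'agedcfebdaa'
  #7 SA[7]=12  'baagedcfebdaa'
  #8 SA[8]=1  'bcbfeaadbeabaagedcfebdaa'
  #9 SA[9]=21  'bdaa'
  #10 SA[10]=9  'beabaagedcfebdaa'
  #11 SA[11]=3  'bfeaadbeabaagedcfebdaa'
  #12 SA[12]=2  'cbfeaadbeabaagedcfebdaa'
  #13 SA[13]=18  'cfebdaa'
  #14 SA[14]=22  'daa'
  #15 SA[15]=8  'dbeabaagedcfebdaa'
  #16 SA[16]=17  'dcfebdaa'
  #17 SA[17]=5  'eaadbeabaagedcfebdaa'
  #18 SA[18]=10  'eabaagedcfebdaa'
  #19 SA[19]=0  'ebcbfeaadbeabaagedcfebdaa'
  #20 SA[20]=20  'ebdaa'
  #21 SA[21]=16  'edcfebdaa'
  #22 SA[22]=4  'feaadbeabaagedcfebdaa'
  #23 SA[23]=19  'febdaa'
  #24 SA[24]=15  'gedcfebdaa'

[24, 23, 6, 13, 11, 7, 14, 12, 1, 21, 9, 3, 2, 18, 22, 8, 17, 5, 10, 0, 20, 16, 4, 19, 15]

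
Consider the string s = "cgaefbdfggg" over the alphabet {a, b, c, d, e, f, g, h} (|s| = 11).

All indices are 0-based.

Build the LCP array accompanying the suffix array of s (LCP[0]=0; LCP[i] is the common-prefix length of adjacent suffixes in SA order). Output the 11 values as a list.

[0, 0, 0, 0, 0, 0, 1, 0, 1, 1, 2]

sorted suffixes:
  #0 SA[0]=2  'aefbdfggg'
  #1 SA[1]=5  'bdfggg'
  #2 SA[2]=0  'cgaefbdfggg'
  #3 SA[3]=6  'dfggg'
  #4 SA[4]=3  'efbdfggg'
  #5 SA[5]=4  'fbdfggg'
  #6 SA[6]=7  'fggg'
  #7 SA[7]=10  'g'
  #8 SA[8]=1  'gaefbdfggg'
  #9 SA[9]=9  'gg'
  #10 SA[10]=8  'ggg'

SA = [2, 5, 0, 6, 3, 4, 7, 10, 1, 9, 8]
rank  pair      lcp
   1  s[2:],s[5:]  0  ''
   2  s[5:],s[0:]  0  ''
   3  s[0:],s[6:]  0  ''
   4  s[6:],s[3:]  0  ''
   5  s[3:],s[4:]  0  ''
   6  s[4:],s[7:]  1  'f'
   7  s[7:],s[10:]  0  ''
   8  s[10:],s[1:]  1  'g'
   9  s[1:],s[9:]  1  'g'
  10  s[9:],s[8:]  2  'gg'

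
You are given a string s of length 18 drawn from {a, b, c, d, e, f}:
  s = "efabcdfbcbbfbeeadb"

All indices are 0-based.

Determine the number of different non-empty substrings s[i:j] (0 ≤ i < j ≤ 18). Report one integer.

157

rank→(start, suffix):
  0 → (2, 'abcdfbcbbfbeeadb')
  1 → (15, 'adb')
  2 → (17, 'b')
  3 → (9, 'bbfbeeadb')
  4 → (7, 'bcbbfbeeadb')
  5 → (3, 'bcdfbcbbfbeeadb')
  6 → (12, 'beeadb')
  7 → (10, 'bfbeeadb')
  8 → (8, 'cbbfbeeadb')
  9 → (4, 'cdfbcbbfbeeadb')
  10 → (16, 'db')
  11 → (5, 'dfbcbbfbeeadb')
  12 → (14, 'eadb')
  13 → (13, 'eeadb')
  14 → (0, 'efabcdfbcbbfbeeadb')
  15 → (1, 'fabcdfbcbbfbeeadb')
  16 → (6, 'fbcbbfbeeadb')
  17 → (11, 'fbeeadb')

SA = [2, 15, 17, 9, 7, 3, 12, 10, 8, 4, 16, 5, 14, 13, 0, 1, 6, 11]
[i] adj suffixes → lcp
  [1] 2/15 → 1 ('a')
  [2] 15/17 → 0 ('')
  [3] 17/9 → 1 ('b')
  [4] 9/7 → 1 ('b')
  [5] 7/3 → 2 ('bc')
  [6] 3/12 → 1 ('b')
  [7] 12/10 → 1 ('b')
  [8] 10/8 → 0 ('')
  [9] 8/4 → 1 ('c')
  [10] 4/16 → 0 ('')
  [11] 16/5 → 1 ('d')
  [12] 5/14 → 0 ('')
  [13] 14/13 → 1 ('e')
  [14] 13/0 → 1 ('e')
  [15] 0/1 → 0 ('')
  [16] 1/6 → 1 ('f')
  [17] 6/11 → 2 ('fb')

n(n+1)/2 = 18·19/2 = 171
Σ LCP = 0 + 1 + 0 + 1 + 1 + 2 + 1 + 1 + 0 + 1 + 0 + 1 + 0 + 1 + 1 + 0 + 1 + 2 = 14
distinct = 171 − 14 = 157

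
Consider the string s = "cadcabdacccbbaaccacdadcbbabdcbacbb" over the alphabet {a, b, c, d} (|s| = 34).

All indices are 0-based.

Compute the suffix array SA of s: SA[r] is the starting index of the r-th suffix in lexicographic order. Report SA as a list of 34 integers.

rank | idx | suffix
   0 |  13 | aaccacdadcbbabdcbacbb
   1 |   4 | abdacccbbaaccacdadcbbabdcbacbb
   2 |  25 | abdcbacbb
   3 |  30 | acbb
   4 |  14 | accacdadcbbabdcbacbb
   5 |   7 | acccbbaaccacdadcbbabdcbacbb
   6 |  17 | acdadcbbabdcbacbb
   7 |   1 | adcabdacccbbaaccacdadcbbabdcbacbb
   8 |  20 | adcbbabdcbacbb
   9 |  33 | b
  10 |  12 | baaccacdadcbbabdcbacbb
  11 |  24 | babdcbacbb
  12 |  29 | bacbb
  13 |  32 | bb
  14 |  11 | bbaaccacdadcbbabdcbacbb
  15 |  23 | bbabdcbacbb
  16 |   5 | bdacccbbaaccacdadcbbabdcbacbb
  17 |  26 | bdcbacbb
  18 |   3 | cabdacccbbaaccacdadcbbabdcbacbb
  19 |  16 | cacdadcbbabdcbacbb
  20 |   0 | cadcabdacccbbaaccacdadcbbabdcbacbb
  21 |  28 | cbacbb
  22 |  31 | cbb
  23 |  10 | cbbaaccacdadcbbabdcbacbb
  24 |  22 | cbbabdcbacbb
  25 |  15 | ccacdadcbbabdcbacbb
  26 |   9 | ccbbaaccacdadcbbabdcbacbb
  27 |   8 | cccbbaaccacdadcbbabdcbacbb
  28 |  18 | cdadcbbabdcbacbb
  29 |   6 | dacccbbaaccacdadcbbabdcbacbb
  30 |  19 | dadcbbabdcbacbb
  31 |   2 | dcabdacccbbaaccacdadcbbabdcbacbb
  32 |  27 | dcbacbb
  33 |  21 | dcbbabdcbacbb

[13, 4, 25, 30, 14, 7, 17, 1, 20, 33, 12, 24, 29, 32, 11, 23, 5, 26, 3, 16, 0, 28, 31, 10, 22, 15, 9, 8, 18, 6, 19, 2, 27, 21]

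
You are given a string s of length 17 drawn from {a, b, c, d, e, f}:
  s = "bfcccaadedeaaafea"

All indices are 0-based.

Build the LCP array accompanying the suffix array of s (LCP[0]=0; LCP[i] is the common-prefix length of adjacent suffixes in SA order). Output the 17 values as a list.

rank | idx | suffix
   0 |  16 | a
   1 |  11 | aaafea
   2 |   5 | aadedeaaafea
   3 |  12 | aafea
   4 |   6 | adedeaaafea
   5 |  13 | afea
   6 |   0 | bfcccaadedeaaafea
   7 |   4 | caadedeaaafea
   8 |   3 | ccaadedeaaafea
   9 |   2 | cccaadedeaaafea
  10 |   9 | deaaafea
  11 |   7 | dedeaaafea
  12 |  15 | ea
  13 |  10 | eaaafea
  14 |   8 | edeaaafea
  15 |   1 | fcccaadedeaaafea
  16 |  14 | fea

SA = [16, 11, 5, 12, 6, 13, 0, 4, 3, 2, 9, 7, 15, 10, 8, 1, 14]
[i] adj suffixes → lcp
  [1] 16/11 → 1 ('a')
  [2] 11/5 → 2 ('aa')
  [3] 5/12 → 2 ('aa')
  [4] 12/6 → 1 ('a')
  [5] 6/13 → 1 ('a')
  [6] 13/0 → 0 ('')
  [7] 0/4 → 0 ('')
  [8] 4/3 → 1 ('c')
  [9] 3/2 → 2 ('cc')
  [10] 2/9 → 0 ('')
  [11] 9/7 → 2 ('de')
  [12] 7/15 → 0 ('')
  [13] 15/10 → 2 ('ea')
  [14] 10/8 → 1 ('e')
  [15] 8/1 → 0 ('')
  [16] 1/14 → 1 ('f')

[0, 1, 2, 2, 1, 1, 0, 0, 1, 2, 0, 2, 0, 2, 1, 0, 1]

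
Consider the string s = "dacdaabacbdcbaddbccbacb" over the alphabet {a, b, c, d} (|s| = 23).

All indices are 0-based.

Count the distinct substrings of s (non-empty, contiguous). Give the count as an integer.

rank→(start, suffix):
  0 → (4, 'aabacbdcbaddbccbacb')
  1 → (5, 'abacbdcbaddbccbacb')
  2 → (20, 'acb')
  3 → (7, 'acbdcbaddbccbacb')
  4 → (1, 'acdaabacbdcbaddbccbacb')
  5 → (13, 'addbccbacb')
  6 → (22, 'b')
  7 → (19, 'bacb')
  8 → (6, 'bacbdcbaddbccbacb')
  9 → (12, 'baddbccbacb')
  10 → (16, 'bccbacb')
  11 → (9, 'bdcbaddbccbacb')
  12 → (21, 'cb')
  13 → (18, 'cbacb')
  14 → (11, 'cbaddbccbacb')
  15 → (8, 'cbdcbaddbccbacb')
  16 → (17, 'ccbacb')
  17 → (2, 'cdaabacbdcbaddbccbacb')
  18 → (3, 'daabacbdcbaddbccbacb')
  19 → (0, 'dacdaabacbdcbaddbccbacb')
  20 → (15, 'dbccbacb')
  21 → (10, 'dcbaddbccbacb')
  22 → (14, 'ddbccbacb')

SA = [4, 5, 20, 7, 1, 13, 22, 19, 6, 12, 16, 9, 21, 18, 11, 8, 17, 2, 3, 0, 15, 10, 14]
i: (SA[i-1],SA[i]) lcp shared
  1: (4,5) 1 'a'
  2: (5,20) 1 'a'
  3: (20,7) 3 'acb'
  4: (7,1) 2 'ac'
  5: (1,13) 1 'a'
  6: (13,22) 0 ''
  7: (22,19) 1 'b'
  8: (19,6) 4 'bacb'
  9: (6,12) 2 'ba'
  10: (12,16) 1 'b'
  11: (16,9) 1 'b'
  12: (9,21) 0 ''
  13: (21,18) 2 'cb'
  14: (18,11) 3 'cba'
  15: (11,8) 2 'cb'
  16: (8,17) 1 'c'
  17: (17,2) 1 'c'
  18: (2,3) 0 ''
  19: (3,0) 2 'da'
  20: (0,15) 1 'd'
  21: (15,10) 1 'd'
  22: (10,14) 1 'd'

n(n+1)/2 = 23·24/2 = 276
Σ LCP = 0 + 1 + 1 + 3 + 2 + 1 + 0 + 1 + 4 + 2 + 1 + 1 + 0 + 2 + 3 + 2 + 1 + 1 + 0 + 2 + 1 + 1 + 1 = 31
distinct = 276 − 31 = 245

245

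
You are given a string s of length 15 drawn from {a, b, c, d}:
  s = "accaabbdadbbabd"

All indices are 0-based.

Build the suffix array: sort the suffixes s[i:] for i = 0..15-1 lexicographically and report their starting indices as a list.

rank | idx | suffix
   0 |   3 | aabbdadbbabd
   1 |   4 | abbdadbbabd
   2 |  12 | abd
   3 |   0 | accaabbdadbbabd
   4 |   8 | adbbabd
   5 |  11 | babd
   6 |  10 | bbabd
   7 |   5 | bbdadbbabd
   8 |  13 | bd
   9 |   6 | bdadbbabd
  10 |   2 | caabbdadbbabd
  11 |   1 | ccaabbdadbbabd
  12 |  14 | d
  13 |   7 | dadbbabd
  14 |   9 | dbbabd

[3, 4, 12, 0, 8, 11, 10, 5, 13, 6, 2, 1, 14, 7, 9]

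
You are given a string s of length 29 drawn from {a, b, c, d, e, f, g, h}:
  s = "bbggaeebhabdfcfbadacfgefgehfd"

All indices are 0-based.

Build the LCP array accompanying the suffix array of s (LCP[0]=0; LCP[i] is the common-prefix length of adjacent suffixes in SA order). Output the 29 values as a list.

[0, 1, 1, 1, 0, 1, 1, 1, 1, 0, 2, 0, 1, 1, 0, 1, 1, 1, 0, 1, 1, 1, 3, 0, 1, 2, 1, 0, 1]

rank | idx | suffix
   0 |   9 | abdfcfbadacfgefgehfd
   1 |  18 | acfgefgehfd
   2 |  16 | adacfgefgehfd
   3 |   4 | aeebhabdfcfbadacfgefgehfd
   4 |  15 | badacfgefgehfd
   5 |   0 | bbggaeebhabdfcfbadacfgefgehfd
   6 |  10 | bdfcfbadacfgefgehfd
   7 |   1 | bggaeebhabdfcfbadacfgefgehfd
   8 |   7 | bhabdfcfbadacfgefgehfd
   9 |  13 | cfbadacfgefgehfd
  10 |  19 | cfgefgehfd
  11 |  28 | d
  12 |  17 | dacfgefgehfd
  13 |  11 | dfcfbadacfgefgehfd
  14 |   6 | ebhabdfcfbadacfgefgehfd
  15 |   5 | eebhabdfcfbadacfgefgehfd
  16 |  22 | efgehfd
  17 |  25 | ehfd
  18 |  14 | fbadacfgefgehfd
  19 |  12 | fcfbadacfgefgehfd
  20 |  27 | fd
  21 |  20 | fgefgehfd
  22 |  23 | fgehfd
  23 |   3 | gaeebhabdfcfbadacfgefgehfd
  24 |  21 | gefgehfd
  25 |  24 | gehfd
  26 |   2 | ggaeebhabdfcfbadacfgefgehfd
  27 |   8 | habdfcfbadacfgefgehfd
  28 |  26 | hfd

SA = [9, 18, 16, 4, 15, 0, 10, 1, 7, 13, 19, 28, 17, 11, 6, 5, 22, 25, 14, 12, 27, 20, 23, 3, 21, 24, 2, 8, 26]
i: (SA[i-1],SA[i]) lcp shared
  1: (9,18) 1 'a'
  2: (18,16) 1 'a'
  3: (16,4) 1 'a'
  4: (4,15) 0 ''
  5: (15,0) 1 'b'
  6: (0,10) 1 'b'
  7: (10,1) 1 'b'
  8: (1,7) 1 'b'
  9: (7,13) 0 ''
  10: (13,19) 2 'cf'
  11: (19,28) 0 ''
  12: (28,17) 1 'd'
  13: (17,11) 1 'd'
  14: (11,6) 0 ''
  15: (6,5) 1 'e'
  16: (5,22) 1 'e'
  17: (22,25) 1 'e'
  18: (25,14) 0 ''
  19: (14,12) 1 'f'
  20: (12,27) 1 'f'
  21: (27,20) 1 'f'
  22: (20,23) 3 'fge'
  23: (23,3) 0 ''
  24: (3,21) 1 'g'
  25: (21,24) 2 'ge'
  26: (24,2) 1 'g'
  27: (2,8) 0 ''
  28: (8,26) 1 'h'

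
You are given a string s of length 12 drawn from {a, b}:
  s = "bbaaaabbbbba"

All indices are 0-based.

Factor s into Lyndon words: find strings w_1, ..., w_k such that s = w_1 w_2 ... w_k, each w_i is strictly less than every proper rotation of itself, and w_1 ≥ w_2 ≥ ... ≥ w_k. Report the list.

["b", "b", "aaaabbbbb", "a"]

emit factor 1: 'b' (i=0, period=1)
emit factor 2: 'b' (i=1, period=1)
emit factor 3: 'aaaabbbbb' (i=2, period=9)
emit factor 4: 'a' (i=11, period=1)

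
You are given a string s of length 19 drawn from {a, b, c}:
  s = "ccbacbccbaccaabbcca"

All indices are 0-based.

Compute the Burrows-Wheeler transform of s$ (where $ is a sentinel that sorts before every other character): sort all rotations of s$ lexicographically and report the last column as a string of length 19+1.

accabbccabcccccaba$b

rank  rotation              last
    0  $ccbacbccbaccaabbcca  a
    1  a$ccbacbccbaccaabbcc  c
    2  aabbcca$ccbacbccbacc  c
    3  abbcca$ccbacbccbacca  a
    4  acbccbaccaabbcca$ccb  b
    5  accaabbcca$ccbacbccb  b
    6  bacbccbaccaabbcca$cc  c
    7  baccaabbcca$ccbacbcc  c
    8  bbcca$ccbacbccbaccaa  a
    9  bcca$ccbacbccbaccaab  b
   10  bccbaccaabbcca$ccbac  c
   11  ca$ccbacbccbaccaabbc  c
   12  caabbcca$ccbacbccbac  c
   13  cbacbccbaccaabbcca$c  c
   14  cbaccaabbcca$ccbacbc  c
   15  cbccbaccaabbcca$ccba  a
   16  cca$ccbacbccbaccaabb  b
   17  ccaabbcca$ccbacbccba  a
   18  ccbacbccbaccaabbcca$  $
   19  ccbaccaabbcca$ccbacb  b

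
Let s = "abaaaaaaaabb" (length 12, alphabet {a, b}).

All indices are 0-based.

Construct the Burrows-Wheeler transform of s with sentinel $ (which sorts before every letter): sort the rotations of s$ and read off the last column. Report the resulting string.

bbaaaaaa$abaa

rank  rotation       last
    0  $abaaaaaaaabb  b
    1  aaaaaaaabb$ab  b
    2  aaaaaaabb$aba  a
    3  aaaaaabb$abaa  a
    4  aaaaabb$abaaa  a
    5  aaaabb$abaaaa  a
    6  aaabb$abaaaaa  a
    7  aabb$abaaaaaa  a
    8  abaaaaaaaabb$  $
    9  abb$abaaaaaaa  a
   10  b$abaaaaaaaab  b
   11  baaaaaaaabb$a  a
   12  bb$abaaaaaaaa  a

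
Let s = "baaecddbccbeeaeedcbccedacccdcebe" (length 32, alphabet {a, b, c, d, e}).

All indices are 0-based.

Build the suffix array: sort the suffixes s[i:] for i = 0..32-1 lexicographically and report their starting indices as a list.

rank | idx | suffix
   0 |   1 | aaecddbccbeeaeedcbccedacccdcebe
   1 |  23 | acccdcebe
   2 |   2 | aecddbccbeeaeedcbccedacccdcebe
   3 |  13 | aeedcbccedacccdcebe
   4 |   0 | baaecddbccbeeaeedcbccedacccdcebe
   5 |   7 | bccbeeaeedcbccedacccdcebe
   6 |  18 | bccedacccdcebe
   7 |  30 | be
   8 |  10 | beeaeedcbccedacccdcebe
   9 |  17 | cbccedacccdcebe
  10 |   9 | cbeeaeedcbccedacccdcebe
  11 |   8 | ccbeeaeedcbccedacccdcebe
  12 |  24 | cccdcebe
  13 |  25 | ccdcebe
  14 |  19 | ccedacccdcebe
  15 |  26 | cdcebe
  16 |   4 | cddbccbeeaeedcbccedacccdcebe
  17 |  28 | cebe
  18 |  20 | cedacccdcebe
  19 |  22 | dacccdcebe
  20 |   6 | dbccbeeaeedcbccedacccdcebe
  21 |  16 | dcbccedacccdcebe
  22 |  27 | dcebe
  23 |   5 | ddbccbeeaeedcbccedacccdcebe
  24 |  31 | e
  25 |  12 | eaeedcbccedacccdcebe
  26 |  29 | ebe
  27 |   3 | ecddbccbeeaeedcbccedacccdcebe
  28 |  21 | edacccdcebe
  29 |  15 | edcbccedacccdcebe
  30 |  11 | eeaeedcbccedacccdcebe
  31 |  14 | eedcbccedacccdcebe

[1, 23, 2, 13, 0, 7, 18, 30, 10, 17, 9, 8, 24, 25, 19, 26, 4, 28, 20, 22, 6, 16, 27, 5, 31, 12, 29, 3, 21, 15, 11, 14]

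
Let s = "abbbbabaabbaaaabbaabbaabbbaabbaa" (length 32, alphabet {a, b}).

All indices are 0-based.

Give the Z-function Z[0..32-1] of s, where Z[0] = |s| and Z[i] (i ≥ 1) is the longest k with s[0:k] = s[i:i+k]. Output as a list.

[32, 0, 0, 0, 0, 2, 0, 1, 3, 0, 0, 1, 1, 1, 3, 0, 0, 1, 3, 0, 0, 1, 4, 0, 0, 0, 1, 3, 0, 0, 1, 1]

Z[0]=32
i=1: fresh scan; Z[1]=0
i=2: fresh scan; Z[2]=0
i=3: fresh scan; Z[3]=0
i=4: fresh scan; Z[4]=0
i=5: fresh scan; Z[5]=2 scan→box=[5,7)
i=6: min(r-i=1, Z[1]=0)=0; Z[6]=0
i=7: fresh scan; Z[7]=1 scan→box=[7,8)
i=8: fresh scan; Z[8]=3 scan→box=[8,11)
i=9: min(r-i=2, Z[1]=0)=0; Z[9]=0
i=10: min(r-i=1, Z[2]=0)=0; Z[10]=0
i=11: fresh scan; Z[11]=1 scan→box=[11,12)
i=12: fresh scan; Z[12]=1 scan→box=[12,13)
i=13: fresh scan; Z[13]=1 scan→box=[13,14)
i=14: fresh scan; Z[14]=3 scan→box=[14,17)
i=15: min(r-i=2, Z[1]=0)=0; Z[15]=0
i=16: min(r-i=1, Z[2]=0)=0; Z[16]=0
i=17: fresh scan; Z[17]=1 scan→box=[17,18)
i=18: fresh scan; Z[18]=3 scan→box=[18,21)
i=19: min(r-i=2, Z[1]=0)=0; Z[19]=0
i=20: min(r-i=1, Z[2]=0)=0; Z[20]=0
i=21: fresh scan; Z[21]=1 scan→box=[21,22)
i=22: fresh scan; Z[22]=4 scan→box=[22,26)
i=23: min(r-i=3, Z[1]=0)=0; Z[23]=0
i=24: min(r-i=2, Z[2]=0)=0; Z[24]=0
i=25: min(r-i=1, Z[3]=0)=0; Z[25]=0
i=26: fresh scan; Z[26]=1 scan→box=[26,27)
i=27: fresh scan; Z[27]=3 scan→box=[27,30)
i=28: min(r-i=2, Z[1]=0)=0; Z[28]=0
i=29: min(r-i=1, Z[2]=0)=0; Z[29]=0
i=30: fresh scan; Z[30]=1 scan→box=[30,31)
i=31: fresh scan; Z[31]=1 scan→box=[31,32)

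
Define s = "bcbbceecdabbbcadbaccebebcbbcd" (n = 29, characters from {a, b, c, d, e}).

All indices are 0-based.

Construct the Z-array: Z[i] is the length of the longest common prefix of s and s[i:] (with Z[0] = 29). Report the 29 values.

Z[0]=29
i=1: i≥r, start 0; Z[1]=0
i=2: i≥r, start 0; Z[2]=1 grow→box=[2,3)
i=3: i≥r, start 0; Z[3]=2 grow→box=[3,5)
i=4: min(r-i=1, Z[1]=0)=0; Z[4]=0
i=5: i≥r, start 0; Z[5]=0
i=6: i≥r, start 0; Z[6]=0
i=7: i≥r, start 0; Z[7]=0
i=8: i≥r, start 0; Z[8]=0
i=9: i≥r, start 0; Z[9]=0
i=10: i≥r, start 0; Z[10]=1 grow→box=[10,11)
i=11: i≥r, start 0; Z[11]=1 grow→box=[11,12)
i=12: i≥r, start 0; Z[12]=2 grow→box=[12,14)
i=13: min(r-i=1, Z[1]=0)=0; Z[13]=0
i=14: i≥r, start 0; Z[14]=0
i=15: i≥r, start 0; Z[15]=0
i=16: i≥r, start 0; Z[16]=1 grow→box=[16,17)
i=17: i≥r, start 0; Z[17]=0
i=18: i≥r, start 0; Z[18]=0
i=19: i≥r, start 0; Z[19]=0
i=20: i≥r, start 0; Z[20]=0
i=21: i≥r, start 0; Z[21]=1 grow→box=[21,22)
i=22: i≥r, start 0; Z[22]=0
i=23: i≥r, start 0; Z[23]=5 grow→box=[23,28)
i=24: min(r-i=4, Z[1]=0)=0; Z[24]=0
i=25: min(r-i=3, Z[2]=1)=1; Z[25]=1
i=26: min(r-i=2, Z[3]=2)=2; Z[26]=2
i=27: min(r-i=1, Z[4]=0)=0; Z[27]=0
i=28: i≥r, start 0; Z[28]=0

[29, 0, 1, 2, 0, 0, 0, 0, 0, 0, 1, 1, 2, 0, 0, 0, 1, 0, 0, 0, 0, 1, 0, 5, 0, 1, 2, 0, 0]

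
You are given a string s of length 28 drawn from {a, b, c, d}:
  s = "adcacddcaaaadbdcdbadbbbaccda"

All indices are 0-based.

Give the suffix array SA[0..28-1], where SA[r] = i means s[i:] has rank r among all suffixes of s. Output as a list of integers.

[27, 8, 9, 10, 23, 3, 18, 11, 0, 22, 17, 21, 20, 13, 7, 2, 24, 25, 15, 4, 26, 16, 19, 12, 6, 1, 14, 5]

rank | idx | suffix
   0 |  27 | a
   1 |   8 | aaaadbdcdbadbbbaccda
   2 |   9 | aaadbdcdbadbbbaccda
   3 |  10 | aadbdcdbadbbbaccda
   4 |  23 | accda
   5 |   3 | acddcaaaadbdcdbadbbbaccda
   6 |  18 | adbbbaccda
   7 |  11 | adbdcdbadbbbaccda
   8 |   0 | adcacddcaaaadbdcdbadbbbaccda
   9 |  22 | baccda
  10 |  17 | badbbbaccda
  11 |  21 | bbaccda
  12 |  20 | bbbaccda
  13 |  13 | bdcdbadbbbaccda
  14 |   7 | caaaadbdcdbadbbbaccda
  15 |   2 | cacddcaaaadbdcdbadbbbaccda
  16 |  24 | ccda
  17 |  25 | cda
  18 |  15 | cdbadbbbaccda
  19 |   4 | cddcaaaadbdcdbadbbbaccda
  20 |  26 | da
  21 |  16 | dbadbbbaccda
  22 |  19 | dbbbaccda
  23 |  12 | dbdcdbadbbbaccda
  24 |   6 | dcaaaadbdcdbadbbbaccda
  25 |   1 | dcacddcaaaadbdcdbadbbbaccda
  26 |  14 | dcdbadbbbaccda
  27 |   5 | ddcaaaadbdcdbadbbbaccda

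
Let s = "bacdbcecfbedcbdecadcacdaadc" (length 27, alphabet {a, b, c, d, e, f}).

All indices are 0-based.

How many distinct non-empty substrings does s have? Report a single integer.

348

sorted suffixes:
  #0 SA[0]=23  'aadc'
  #1 SA[1]=20  'acdaadc'
  #2 SA[2]=1  'acdbcecfbedcbdecadcacdaadc'
  #3 SA[3]=24  'adc'
  #4 SA[4]=17  'adcacdaadc'
  #5 SA[5]=0  'bacdbcecfbedcbdecadcacdaadc'
  #6 SA[6]=4  'bcecfbedcbdecadcacdaadc'
  #7 SA[7]=13  'bdecadcacdaadc'
  #8 SA[8]=9  'bedcbdecadcacdaadc'
  #9 SA[9]=26  'c'
  #10 SA[10]=19  'cacdaadc'
  #11 SA[11]=16  'cadcacdaadc'
  #12 SA[12]=12  'cbdecadcacdaadc'
  #13 SA[13]=21  'cdaadc'
  #14 SA[14]=2  'cdbcecfbedcbdecadcacdaadc'
  #15 SA[15]=5  'cecfbedcbdecadcacdaadc'
  #16 SA[16]=7  'cfbedcbdecadcacdaadc'
  #17 SA[17]=22  'daadc'
  #18 SA[18]=3  'dbcecfbedcbdecadcacdaadc'
  #19 SA[19]=25  'dc'
  #20 SA[20]=18  'dcacdaadc'
  #21 SA[21]=11  'dcbdecadcacdaadc'
  #22 SA[22]=14  'decadcacdaadc'
  #23 SA[23]=15  'ecadcacdaadc'
  #24 SA[24]=6  'ecfbedcbdecadcacdaadc'
  #25 SA[25]=10  'edcbdecadcacdaadc'
  #26 SA[26]=8  'fbedcbdecadcacdaadc'

SA = [23, 20, 1, 24, 17, 0, 4, 13, 9, 26, 19, 16, 12, 21, 2, 5, 7, 22, 3, 25, 18, 11, 14, 15, 6, 10, 8]
rank  pair      lcp
   1  s[23:],s[20:]  1  'a'
   2  s[20:],s[1:]  3  'acd'
   3  s[1:],s[24:]  1  'a'
   4  s[24:],s[17:]  3  'adc'
   5  s[17:],s[0:]  0  ''
   6  s[0:],s[4:]  1  'b'
   7  s[4:],s[13:]  1  'b'
   8  s[13:],s[9:]  1  'b'
   9  s[9:],s[26:]  0  ''
  10  s[26:],s[19:]  1  'c'
  11  s[19:],s[16:]  2  'ca'
  12  s[16:],s[12:]  1  'c'
  13  s[12:],s[21:]  1  'c'
  14  s[21:],s[2:]  2  'cd'
  15  s[2:],s[5:]  1  'c'
  16  s[5:],s[7:]  1  'c'
  17  s[7:],s[22:]  0  ''
  18  s[22:],s[3:]  1  'd'
  19  s[3:],s[25:]  1  'd'
  20  s[25:],s[18:]  2  'dc'
  21  s[18:],s[11:]  2  'dc'
  22  s[11:],s[14:]  1  'd'
  23  s[14:],s[15:]  0  ''
  24  s[15:],s[6:]  2  'ec'
  25  s[6:],s[10:]  1  'e'
  26  s[10:],s[8:]  0  ''

n(n+1)/2 = 27·28/2 = 378
Σ LCP = 0 + 1 + 3 + 1 + 3 + 0 + 1 + 1 + 1 + 0 + 1 + 2 + 1 + 1 + 2 + 1 + 1 + 0 + 1 + 1 + 2 + 2 + 1 + 0 + 2 + 1 + 0 = 30
distinct = 378 − 30 = 348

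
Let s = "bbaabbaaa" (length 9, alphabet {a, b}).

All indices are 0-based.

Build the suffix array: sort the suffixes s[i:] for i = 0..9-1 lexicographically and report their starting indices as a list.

rank | idx | suffix
   0 |   8 | a
   1 |   7 | aa
   2 |   6 | aaa
   3 |   2 | aabbaaa
   4 |   3 | abbaaa
   5 |   5 | baaa
   6 |   1 | baabbaaa
   7 |   4 | bbaaa
   8 |   0 | bbaabbaaa

[8, 7, 6, 2, 3, 5, 1, 4, 0]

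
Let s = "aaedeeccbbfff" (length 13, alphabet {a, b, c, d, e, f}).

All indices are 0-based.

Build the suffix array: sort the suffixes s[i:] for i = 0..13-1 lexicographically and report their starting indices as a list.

sorted suffixes:
  #0 SA[0]=0  'aaedeeccbbfff'
  #1 SA[1]=1  'aedeeccbbfff'
  #2 SA[2]=8  'bbfff'
  #3 SA[3]=9  'bfff'
  #4 SA[4]=7  'cbbfff'
  #5 SA[5]=6  'ccbbfff'
  #6 SA[6]=3  'deeccbbfff'
  #7 SA[7]=5  'eccbbfff'
  #8 SA[8]=2  'edeeccbbfff'
  #9 SA[9]=4  'eeccbbfff'
  #10 SA[10]=12  'f'
  #11 SA[11]=11  'ff'
  #12 SA[12]=10  'fff'

[0, 1, 8, 9, 7, 6, 3, 5, 2, 4, 12, 11, 10]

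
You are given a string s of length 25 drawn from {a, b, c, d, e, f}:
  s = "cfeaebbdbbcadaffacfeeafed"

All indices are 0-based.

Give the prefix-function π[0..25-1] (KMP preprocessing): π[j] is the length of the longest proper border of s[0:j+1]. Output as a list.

[0, 0, 0, 0, 0, 0, 0, 0, 0, 0, 1, 0, 0, 0, 0, 0, 0, 1, 2, 3, 0, 0, 0, 0, 0]

π[0] = 0
j=1 s[j]='f': π[1]=0 (border '')
j=2 s[j]='e': π[2]=0 (border '')
j=3 s[j]='a': π[3]=0 (border '')
j=4 s[j]='e': π[4]=0 (border '')
j=5 s[j]='b': π[5]=0 (border '')
j=6 s[j]='b': π[6]=0 (border '')
j=7 s[j]='d': π[7]=0 (border '')
j=8 s[j]='b': π[8]=0 (border '')
j=9 s[j]='b': π[9]=0 (border '')
j=10 s[j]='c': π[10]=1 (border 'c')
j=11 s[j]='a': k: 1→0; π[11]=0 (border '')
j=12 s[j]='d': π[12]=0 (border '')
j=13 s[j]='a': π[13]=0 (border '')
j=14 s[j]='f': π[14]=0 (border '')
j=15 s[j]='f': π[15]=0 (border '')
j=16 s[j]='a': π[16]=0 (border '')
j=17 s[j]='c': π[17]=1 (border 'c')
j=18 s[j]='f': π[18]=2 (border 'cf')
j=19 s[j]='e': π[19]=3 (border 'cfe')
j=20 s[j]='e': k: 3→0; π[20]=0 (border '')
j=21 s[j]='a': π[21]=0 (border '')
j=22 s[j]='f': π[22]=0 (border '')
j=23 s[j]='e': π[23]=0 (border '')
j=24 s[j]='d': π[24]=0 (border '')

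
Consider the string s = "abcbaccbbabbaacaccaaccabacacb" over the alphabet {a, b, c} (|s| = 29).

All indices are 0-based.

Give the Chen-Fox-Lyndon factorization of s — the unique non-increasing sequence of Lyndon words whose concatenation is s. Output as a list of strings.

emit factor 1: 'abcbaccbb' (i=0, period=9)
emit factor 2: 'abb' (i=9, period=3)
emit factor 3: 'aacaccaaccabacacb' (i=12, period=17)

["abcbaccbb", "abb", "aacaccaaccabacacb"]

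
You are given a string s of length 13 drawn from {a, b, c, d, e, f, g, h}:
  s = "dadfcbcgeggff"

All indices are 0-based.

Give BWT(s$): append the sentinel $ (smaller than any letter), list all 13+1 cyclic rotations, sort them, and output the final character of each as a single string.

fdcfb$agfdgcge

rank  rotation        last
    0  $dadfcbcgeggff  f
    1  adfcbcgeggff$d  d
    2  bcgeggff$dadfc  c
    3  cbcgeggff$dadf  f
    4  cgeggff$dadfcb  b
    5  dadfcbcgeggff$  $
    6  dfcbcgeggff$da  a
    7  eggff$dadfcbcg  g
    8  f$dadfcbcgeggf  f
    9  fcbcgeggff$dad  d
   10  ff$dadfcbcgegg  g
   11  geggff$dadfcbc  c
   12  gff$dadfcbcgeg  g
   13  ggff$dadfcbcge  e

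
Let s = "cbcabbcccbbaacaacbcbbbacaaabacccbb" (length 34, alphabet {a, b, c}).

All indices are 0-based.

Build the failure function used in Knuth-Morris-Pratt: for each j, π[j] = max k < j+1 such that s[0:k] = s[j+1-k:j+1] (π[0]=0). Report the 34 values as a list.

π[0] = 0
j=1 s[j]='b': π[1]=0 (border '')
j=2 s[j]='c': π[2]=1 (border 'c')
j=3 s[j]='a': k: 1→0; π[3]=0 (border '')
j=4 s[j]='b': π[4]=0 (border '')
j=5 s[j]='b': π[5]=0 (border '')
j=6 s[j]='c': π[6]=1 (border 'c')
j=7 s[j]='c': k: 1→0; π[7]=1 (border 'c')
j=8 s[j]='c': k: 1→0; π[8]=1 (border 'c')
j=9 s[j]='b': π[9]=2 (border 'cb')
j=10 s[j]='b': k: 2→0; π[10]=0 (border '')
j=11 s[j]='a': π[11]=0 (border '')
j=12 s[j]='a': π[12]=0 (border '')
j=13 s[j]='c': π[13]=1 (border 'c')
j=14 s[j]='a': k: 1→0; π[14]=0 (border '')
j=15 s[j]='a': π[15]=0 (border '')
j=16 s[j]='c': π[16]=1 (border 'c')
j=17 s[j]='b': π[17]=2 (border 'cb')
j=18 s[j]='c': π[18]=3 (border 'cbc')
j=19 s[j]='b': k: 3→1; π[19]=2 (border 'cb')
j=20 s[j]='b': k: 2→0; π[20]=0 (border '')
j=21 s[j]='b': π[21]=0 (border '')
j=22 s[j]='a': π[22]=0 (border '')
j=23 s[j]='c': π[23]=1 (border 'c')
j=24 s[j]='a': k: 1→0; π[24]=0 (border '')
j=25 s[j]='a': π[25]=0 (border '')
j=26 s[j]='a': π[26]=0 (border '')
j=27 s[j]='b': π[27]=0 (border '')
j=28 s[j]='a': π[28]=0 (border '')
j=29 s[j]='c': π[29]=1 (border 'c')
j=30 s[j]='c': k: 1→0; π[30]=1 (border 'c')
j=31 s[j]='c': k: 1→0; π[31]=1 (border 'c')
j=32 s[j]='b': π[32]=2 (border 'cb')
j=33 s[j]='b': k: 2→0; π[33]=0 (border '')

[0, 0, 1, 0, 0, 0, 1, 1, 1, 2, 0, 0, 0, 1, 0, 0, 1, 2, 3, 2, 0, 0, 0, 1, 0, 0, 0, 0, 0, 1, 1, 1, 2, 0]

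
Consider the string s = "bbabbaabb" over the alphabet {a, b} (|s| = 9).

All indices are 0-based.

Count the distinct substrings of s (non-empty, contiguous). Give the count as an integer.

rank | idx | suffix
   0 |   5 | aabb
   1 |   6 | abb
   2 |   2 | abbaabb
   3 |   8 | b
   4 |   4 | baabb
   5 |   1 | babbaabb
   6 |   7 | bb
   7 |   3 | bbaabb
   8 |   0 | bbabbaabb

SA = [5, 6, 2, 8, 4, 1, 7, 3, 0]
rank  pair      lcp
   1  s[5:],s[6:]  1  'a'
   2  s[6:],s[2:]  3  'abb'
   3  s[2:],s[8:]  0  ''
   4  s[8:],s[4:]  1  'b'
   5  s[4:],s[1:]  2  'ba'
   6  s[1:],s[7:]  1  'b'
   7  s[7:],s[3:]  2  'bb'
   8  s[3:],s[0:]  3  'bba'

n(n+1)/2 = 9·10/2 = 45
Σ LCP = 0 + 1 + 3 + 0 + 1 + 2 + 1 + 2 + 3 = 13
distinct = 45 − 13 = 32

32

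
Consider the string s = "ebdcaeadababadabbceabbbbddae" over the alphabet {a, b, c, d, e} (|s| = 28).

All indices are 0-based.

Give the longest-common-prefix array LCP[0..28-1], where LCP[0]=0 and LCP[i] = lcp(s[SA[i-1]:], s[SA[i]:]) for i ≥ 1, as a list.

[0, 3, 2, 3, 1, 4, 1, 2, 0, 2, 1, 3, 2, 2, 1, 1, 2, 0, 1, 0, 3, 2, 1, 1, 0, 1, 2, 1]

rank→(start, suffix):
  0 → (8, 'ababadabbceabbbbddae')
  1 → (10, 'abadabbceabbbbddae')
  2 → (19, 'abbbbddae')
  3 → (14, 'abbceabbbbddae')
  4 → (6, 'adababadabbceabbbbddae')
  5 → (12, 'adabbceabbbbddae')
  6 → (26, 'ae')
  7 → (4, 'aeadababadabbceabbbbddae')
  8 → (9, 'babadabbceabbbbddae')
  9 → (11, 'badabbceabbbbddae')
  10 → (20, 'bbbbddae')
  11 → (21, 'bbbddae')
  12 → (15, 'bbceabbbbddae')
  13 → (22, 'bbddae')
  14 → (16, 'bceabbbbddae')
  15 → (1, 'bdcaeadababadabbceabbbbddae')
  16 → (23, 'bddae')
  17 → (3, 'caeadababadabbceabbbbddae')
  18 → (17, 'ceabbbbddae')
  19 → (7, 'dababadabbceabbbbddae')
  20 → (13, 'dabbceabbbbddae')
  21 → (25, 'dae')
  22 → (2, 'dcaeadababadabbceabbbbddae')
  23 → (24, 'ddae')
  24 → (27, 'e')
  25 → (18, 'eabbbbddae')
  26 → (5, 'eadababadabbceabbbbddae')
  27 → (0, 'ebdcaeadababadabbceabbbbddae')

SA = [8, 10, 19, 14, 6, 12, 26, 4, 9, 11, 20, 21, 15, 22, 16, 1, 23, 3, 17, 7, 13, 25, 2, 24, 27, 18, 5, 0]
i: (SA[i-1],SA[i]) lcp shared
  1: (8,10) 3 'aba'
  2: (10,19) 2 'ab'
  3: (19,14) 3 'abb'
  4: (14,6) 1 'a'
  5: (6,12) 4 'adab'
  6: (12,26) 1 'a'
  7: (26,4) 2 'ae'
  8: (4,9) 0 ''
  9: (9,11) 2 'ba'
  10: (11,20) 1 'b'
  11: (20,21) 3 'bbb'
  12: (21,15) 2 'bb'
  13: (15,22) 2 'bb'
  14: (22,16) 1 'b'
  15: (16,1) 1 'b'
  16: (1,23) 2 'bd'
  17: (23,3) 0 ''
  18: (3,17) 1 'c'
  19: (17,7) 0 ''
  20: (7,13) 3 'dab'
  21: (13,25) 2 'da'
  22: (25,2) 1 'd'
  23: (2,24) 1 'd'
  24: (24,27) 0 ''
  25: (27,18) 1 'e'
  26: (18,5) 2 'ea'
  27: (5,0) 1 'e'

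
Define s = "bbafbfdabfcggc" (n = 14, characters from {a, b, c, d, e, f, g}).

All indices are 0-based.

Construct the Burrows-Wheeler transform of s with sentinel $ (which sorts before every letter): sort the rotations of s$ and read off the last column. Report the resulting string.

rank  rotation         last
    0  $bbafbfdabfcggc  c
    1  abfcggc$bbafbfd  d
    2  afbfdabfcggc$bb  b
    3  bafbfdabfcggc$b  b
    4  bbafbfdabfcggc$  $
    5  bfcggc$bbafbfda  a
    6  bfdabfcggc$bbaf  f
    7  c$bbafbfdabfcgg  g
    8  cggc$bbafbfdabf  f
    9  dabfcggc$bbafbf  f
   10  fbfdabfcggc$bba  a
   11  fcggc$bbafbfdab  b
   12  fdabfcggc$bbafb  b
   13  gc$bbafbfdabfcg  g
   14  ggc$bbafbfdabfc  c

cdbb$afgffabbgc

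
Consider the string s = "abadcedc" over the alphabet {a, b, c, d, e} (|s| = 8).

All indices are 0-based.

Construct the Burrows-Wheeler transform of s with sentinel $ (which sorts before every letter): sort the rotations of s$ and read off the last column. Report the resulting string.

rank  rotation   last
    0  $abadcedc  c
    1  abadcedc$  $
    2  adcedc$ab  b
    3  badcedc$a  a
    4  c$abadced  d
    5  cedc$abad  d
    6  dc$abadce  e
    7  dcedc$aba  a
    8  edc$abadc  c

c$baddeac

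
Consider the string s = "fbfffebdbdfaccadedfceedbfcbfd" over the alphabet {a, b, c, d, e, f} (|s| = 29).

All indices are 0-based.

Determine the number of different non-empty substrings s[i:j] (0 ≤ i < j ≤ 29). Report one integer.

404

rank→(start, suffix):
  0 → (11, 'accadedfceedbfcbfd')
  1 → (14, 'adedfceedbfcbfd')
  2 → (6, 'bdbdfaccadedfceedbfcbfd')
  3 → (8, 'bdfaccadedfceedbfcbfd')
  4 → (23, 'bfcbfd')
  5 → (26, 'bfd')
  6 → (1, 'bfffebdbdfaccadedfceedbfcbfd')
  7 → (13, 'cadedfceedbfcbfd')
  8 → (25, 'cbfd')
  9 → (12, 'ccadedfceedbfcbfd')
  10 → (19, 'ceedbfcbfd')
  11 → (28, 'd')
  12 → (7, 'dbdfaccadedfceedbfcbfd')
  13 → (22, 'dbfcbfd')
  14 → (15, 'dedfceedbfcbfd')
  15 → (9, 'dfaccadedfceedbfcbfd')
  16 → (17, 'dfceedbfcbfd')
  17 → (5, 'ebdbdfaccadedfceedbfcbfd')
  18 → (21, 'edbfcbfd')
  19 → (16, 'edfceedbfcbfd')
  20 → (20, 'eedbfcbfd')
  21 → (10, 'faccadedfceedbfcbfd')
  22 → (0, 'fbfffebdbdfaccadedfceedbfcbfd')
  23 → (24, 'fcbfd')
  24 → (18, 'fceedbfcbfd')
  25 → (27, 'fd')
  26 → (4, 'febdbdfaccadedfceedbfcbfd')
  27 → (3, 'ffebdbdfaccadedfceedbfcbfd')
  28 → (2, 'fffebdbdfaccadedfceedbfcbfd')

SA = [11, 14, 6, 8, 23, 26, 1, 13, 25, 12, 19, 28, 7, 22, 15, 9, 17, 5, 21, 16, 20, 10, 0, 24, 18, 27, 4, 3, 2]
i: (SA[i-1],SA[i]) lcp shared
  1: (11,14) 1 'a'
  2: (14,6) 0 ''
  3: (6,8) 2 'bd'
  4: (8,23) 1 'b'
  5: (23,26) 2 'bf'
  6: (26,1) 2 'bf'
  7: (1,13) 0 ''
  8: (13,25) 1 'c'
  9: (25,12) 1 'c'
  10: (12,19) 1 'c'
  11: (19,28) 0 ''
  12: (28,7) 1 'd'
  13: (7,22) 2 'db'
  14: (22,15) 1 'd'
  15: (15,9) 1 'd'
  16: (9,17) 2 'df'
  17: (17,5) 0 ''
  18: (5,21) 1 'e'
  19: (21,16) 2 'ed'
  20: (16,20) 1 'e'
  21: (20,10) 0 ''
  22: (10,0) 1 'f'
  23: (0,24) 1 'f'
  24: (24,18) 2 'fc'
  25: (18,27) 1 'f'
  26: (27,4) 1 'f'
  27: (4,3) 1 'f'
  28: (3,2) 2 'ff'

n(n+1)/2 = 29·30/2 = 435
Σ LCP = 0 + 1 + 0 + 2 + 1 + 2 + 2 + 0 + 1 + 1 + 1 + 0 + 1 + 2 + 1 + 1 + 2 + 0 + 1 + 2 + 1 + 0 + 1 + 1 + 2 + 1 + 1 + 1 + 2 = 31
distinct = 435 − 31 = 404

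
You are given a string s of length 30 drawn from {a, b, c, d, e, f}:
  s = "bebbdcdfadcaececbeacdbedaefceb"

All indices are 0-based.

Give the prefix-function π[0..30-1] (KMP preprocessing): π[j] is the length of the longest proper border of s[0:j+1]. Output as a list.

[0, 0, 1, 1, 0, 0, 0, 0, 0, 0, 0, 0, 0, 0, 0, 0, 1, 2, 0, 0, 0, 1, 2, 0, 0, 0, 0, 0, 0, 1]

π[0] = 0
j=1 s[j]='e': π[1]=0 (border '')
j=2 s[j]='b': π[2]=1 (border 'b')
j=3 s[j]='b': k: 1→0; π[3]=1 (border 'b')
j=4 s[j]='d': k: 1→0; π[4]=0 (border '')
j=5 s[j]='c': π[5]=0 (border '')
j=6 s[j]='d': π[6]=0 (border '')
j=7 s[j]='f': π[7]=0 (border '')
j=8 s[j]='a': π[8]=0 (border '')
j=9 s[j]='d': π[9]=0 (border '')
j=10 s[j]='c': π[10]=0 (border '')
j=11 s[j]='a': π[11]=0 (border '')
j=12 s[j]='e': π[12]=0 (border '')
j=13 s[j]='c': π[13]=0 (border '')
j=14 s[j]='e': π[14]=0 (border '')
j=15 s[j]='c': π[15]=0 (border '')
j=16 s[j]='b': π[16]=1 (border 'b')
j=17 s[j]='e': π[17]=2 (border 'be')
j=18 s[j]='a': k: 2→0; π[18]=0 (border '')
j=19 s[j]='c': π[19]=0 (border '')
j=20 s[j]='d': π[20]=0 (border '')
j=21 s[j]='b': π[21]=1 (border 'b')
j=22 s[j]='e': π[22]=2 (border 'be')
j=23 s[j]='d': k: 2→0; π[23]=0 (border '')
j=24 s[j]='a': π[24]=0 (border '')
j=25 s[j]='e': π[25]=0 (border '')
j=26 s[j]='f': π[26]=0 (border '')
j=27 s[j]='c': π[27]=0 (border '')
j=28 s[j]='e': π[28]=0 (border '')
j=29 s[j]='b': π[29]=1 (border 'b')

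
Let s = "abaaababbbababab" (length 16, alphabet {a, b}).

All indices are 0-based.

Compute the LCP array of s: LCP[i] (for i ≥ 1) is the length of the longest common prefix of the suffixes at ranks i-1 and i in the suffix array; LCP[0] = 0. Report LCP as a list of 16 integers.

sorted suffixes:
  #0 SA[0]=2  'aaababbbababab'
  #1 SA[1]=3  'aababbbababab'
  #2 SA[2]=14  'ab'
  #3 SA[3]=0  'abaaababbbababab'
  #4 SA[4]=12  'abab'
  #5 SA[5]=10  'ababab'
  #6 SA[6]=4  'ababbbababab'
  #7 SA[7]=6  'abbbababab'
  #8 SA[8]=15  'b'
  #9 SA[9]=1  'baaababbbababab'
  #10 SA[10]=13  'bab'
  #11 SA[11]=11  'babab'
  #12 SA[12]=9  'bababab'
  #13 SA[13]=5  'babbbababab'
  #14 SA[14]=8  'bbababab'
  #15 SA[15]=7  'bbbababab'

SA = [2, 3, 14, 0, 12, 10, 4, 6, 15, 1, 13, 11, 9, 5, 8, 7]
[i] adj suffixes → lcp
  [1] 2/3 → 2 ('aa')
  [2] 3/14 → 1 ('a')
  [3] 14/0 → 2 ('ab')
  [4] 0/12 → 3 ('aba')
  [5] 12/10 → 4 ('abab')
  [6] 10/4 → 4 ('abab')
  [7] 4/6 → 2 ('ab')
  [8] 6/15 → 0 ('')
  [9] 15/1 → 1 ('b')
  [10] 1/13 → 2 ('ba')
  [11] 13/11 → 3 ('bab')
  [12] 11/9 → 5 ('babab')
  [13] 9/5 → 3 ('bab')
  [14] 5/8 → 1 ('b')
  [15] 8/7 → 2 ('bb')

[0, 2, 1, 2, 3, 4, 4, 2, 0, 1, 2, 3, 5, 3, 1, 2]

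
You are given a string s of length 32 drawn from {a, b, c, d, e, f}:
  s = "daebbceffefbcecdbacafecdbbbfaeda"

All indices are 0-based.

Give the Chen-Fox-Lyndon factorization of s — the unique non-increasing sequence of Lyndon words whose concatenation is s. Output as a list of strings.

["d", "aebbceffefbcecdb", "acafecdbbbfaed", "a"]

emit factor 1: 'd' (i=0, period=1)
emit factor 2: 'aebbceffefbcecdb' (i=1, period=16)
emit factor 3: 'acafecdbbbfaed' (i=17, period=14)
emit factor 4: 'a' (i=31, period=1)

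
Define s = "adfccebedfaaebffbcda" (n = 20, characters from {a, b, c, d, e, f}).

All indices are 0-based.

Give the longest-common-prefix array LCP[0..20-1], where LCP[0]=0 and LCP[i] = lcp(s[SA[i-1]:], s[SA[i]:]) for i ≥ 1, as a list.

[0, 1, 1, 1, 0, 1, 1, 0, 1, 1, 0, 1, 2, 0, 2, 1, 0, 1, 1, 1]

rank→(start, suffix):
  0 → (19, 'a')
  1 → (10, 'aaebffbcda')
  2 → (0, 'adfccebedfaaebffbcda')
  3 → (11, 'aebffbcda')
  4 → (16, 'bcda')
  5 → (6, 'bedfaaebffbcda')
  6 → (13, 'bffbcda')
  7 → (3, 'ccebedfaaebffbcda')
  8 → (17, 'cda')
  9 → (4, 'cebedfaaebffbcda')
  10 → (18, 'da')
  11 → (8, 'dfaaebffbcda')
  12 → (1, 'dfccebedfaaebffbcda')
  13 → (5, 'ebedfaaebffbcda')
  14 → (12, 'ebffbcda')
  15 → (7, 'edfaaebffbcda')
  16 → (9, 'faaebffbcda')
  17 → (15, 'fbcda')
  18 → (2, 'fccebedfaaebffbcda')
  19 → (14, 'ffbcda')

SA = [19, 10, 0, 11, 16, 6, 13, 3, 17, 4, 18, 8, 1, 5, 12, 7, 9, 15, 2, 14]
i: (SA[i-1],SA[i]) lcp shared
  1: (19,10) 1 'a'
  2: (10,0) 1 'a'
  3: (0,11) 1 'a'
  4: (11,16) 0 ''
  5: (16,6) 1 'b'
  6: (6,13) 1 'b'
  7: (13,3) 0 ''
  8: (3,17) 1 'c'
  9: (17,4) 1 'c'
  10: (4,18) 0 ''
  11: (18,8) 1 'd'
  12: (8,1) 2 'df'
  13: (1,5) 0 ''
  14: (5,12) 2 'eb'
  15: (12,7) 1 'e'
  16: (7,9) 0 ''
  17: (9,15) 1 'f'
  18: (15,2) 1 'f'
  19: (2,14) 1 'f'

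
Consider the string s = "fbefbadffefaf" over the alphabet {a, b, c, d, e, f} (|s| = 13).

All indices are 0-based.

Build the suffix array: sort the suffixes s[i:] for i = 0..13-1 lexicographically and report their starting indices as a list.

rank | idx | suffix
   0 |   5 | adffefaf
   1 |  11 | af
   2 |   4 | badffefaf
   3 |   1 | befbadffefaf
   4 |   6 | dffefaf
   5 |   9 | efaf
   6 |   2 | efbadffefaf
   7 |  12 | f
   8 |  10 | faf
   9 |   3 | fbadffefaf
  10 |   0 | fbefbadffefaf
  11 |   8 | fefaf
  12 |   7 | ffefaf

[5, 11, 4, 1, 6, 9, 2, 12, 10, 3, 0, 8, 7]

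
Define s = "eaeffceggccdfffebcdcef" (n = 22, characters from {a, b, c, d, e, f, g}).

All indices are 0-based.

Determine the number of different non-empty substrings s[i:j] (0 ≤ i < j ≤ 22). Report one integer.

233

rank→(start, suffix):
  0 → (1, 'aeffceggccdfffebcdcef')
  1 → (16, 'bcdcef')
  2 → (9, 'ccdfffebcdcef')
  3 → (17, 'cdcef')
  4 → (10, 'cdfffebcdcef')
  5 → (19, 'cef')
  6 → (5, 'ceggccdfffebcdcef')
  7 → (18, 'dcef')
  8 → (11, 'dfffebcdcef')
  9 → (0, 'eaeffceggccdfffebcdcef')
  10 → (15, 'ebcdcef')
  11 → (20, 'ef')
  12 → (2, 'effceggccdfffebcdcef')
  13 → (6, 'eggccdfffebcdcef')
  14 → (21, 'f')
  15 → (4, 'fceggccdfffebcdcef')
  16 → (14, 'febcdcef')
  17 → (3, 'ffceggccdfffebcdcef')
  18 → (13, 'ffebcdcef')
  19 → (12, 'fffebcdcef')
  20 → (8, 'gccdfffebcdcef')
  21 → (7, 'ggccdfffebcdcef')

SA = [1, 16, 9, 17, 10, 19, 5, 18, 11, 0, 15, 20, 2, 6, 21, 4, 14, 3, 13, 12, 8, 7]
i: (SA[i-1],SA[i]) lcp shared
  1: (1,16) 0 ''
  2: (16,9) 0 ''
  3: (9,17) 1 'c'
  4: (17,10) 2 'cd'
  5: (10,19) 1 'c'
  6: (19,5) 2 'ce'
  7: (5,18) 0 ''
  8: (18,11) 1 'd'
  9: (11,0) 0 ''
  10: (0,15) 1 'e'
  11: (15,20) 1 'e'
  12: (20,2) 2 'ef'
  13: (2,6) 1 'e'
  14: (6,21) 0 ''
  15: (21,4) 1 'f'
  16: (4,14) 1 'f'
  17: (14,3) 1 'f'
  18: (3,13) 2 'ff'
  19: (13,12) 2 'ff'
  20: (12,8) 0 ''
  21: (8,7) 1 'g'

n(n+1)/2 = 22·23/2 = 253
Σ LCP = 0 + 0 + 0 + 1 + 2 + 1 + 2 + 0 + 1 + 0 + 1 + 1 + 2 + 1 + 0 + 1 + 1 + 1 + 2 + 2 + 0 + 1 = 20
distinct = 253 − 20 = 233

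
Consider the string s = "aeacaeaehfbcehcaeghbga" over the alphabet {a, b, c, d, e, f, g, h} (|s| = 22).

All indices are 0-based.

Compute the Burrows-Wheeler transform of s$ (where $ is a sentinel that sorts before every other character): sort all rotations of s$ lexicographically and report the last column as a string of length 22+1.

rank  rotation                 last
    0  $aeacaeaehfbcehcaeghbga  a
    1  a$aeacaeaehfbcehcaeghbg  g
    2  acaeaehfbcehcaeghbga$ae  e
    3  aeacaeaehfbcehcaeghbga$  $
    4  aeaehfbcehcaeghbga$aeac  c
    5  aeghbga$aeacaeaehfbcehc  c
    6  aehfbcehcaeghbga$aeacae  e
    7  bcehcaeghbga$aeacaeaehf  f
    8  bga$aeacaeaehfbcehcaegh  h
    9  caeaehfbcehcaeghbga$aea  a
   10  caeghbga$aeacaeaehfbceh  h
   11  cehcaeghbga$aeacaeaehfb  b
   12  eacaeaehfbcehcaeghbga$a  a
   13  eaehfbcehcaeghbga$aeaca  a
   14  eghbga$aeacaeaehfbcehca  a
   15  ehcaeghbga$aeacaeaehfbc  c
   16  ehfbcehcaeghbga$aeacaea  a
   17  fbcehcaeghbga$aeacaeaeh  h
   18  ga$aeacaeaehfbcehcaeghb  b
   19  ghbga$aeacaeaehfbcehcae  e
   20  hbga$aeacaeaehfbcehcaeg  g
   21  hcaeghbga$aeacaeaehfbce  e
   22  hfbcehcaeghbga$aeacaeae  e

age$ccefhahbaaacahbegee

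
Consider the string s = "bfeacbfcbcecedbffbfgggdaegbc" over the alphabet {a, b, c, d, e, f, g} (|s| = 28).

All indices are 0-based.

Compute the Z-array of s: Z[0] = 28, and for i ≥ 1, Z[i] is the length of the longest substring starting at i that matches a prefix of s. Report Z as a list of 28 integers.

Z[0]=28
i=1: outside box; Z[1]=0
i=2: outside box; Z[2]=0
i=3: outside box; Z[3]=0
i=4: outside box; Z[4]=0
i=5: outside box; Z[5]=2 extend→box=[5,7)
i=6: min(r-i=1, Z[1]=0)=0; Z[6]=0
i=7: outside box; Z[7]=0
i=8: outside box; Z[8]=1 extend→box=[8,9)
i=9: outside box; Z[9]=0
i=10: outside box; Z[10]=0
i=11: outside box; Z[11]=0
i=12: outside box; Z[12]=0
i=13: outside box; Z[13]=0
i=14: outside box; Z[14]=2 extend→box=[14,16)
i=15: min(r-i=1, Z[1]=0)=0; Z[15]=0
i=16: outside box; Z[16]=0
i=17: outside box; Z[17]=2 extend→box=[17,19)
i=18: min(r-i=1, Z[1]=0)=0; Z[18]=0
i=19: outside box; Z[19]=0
i=20: outside box; Z[20]=0
i=21: outside box; Z[21]=0
i=22: outside box; Z[22]=0
i=23: outside box; Z[23]=0
i=24: outside box; Z[24]=0
i=25: outside box; Z[25]=0
i=26: outside box; Z[26]=1 extend→box=[26,27)
i=27: outside box; Z[27]=0

[28, 0, 0, 0, 0, 2, 0, 0, 1, 0, 0, 0, 0, 0, 2, 0, 0, 2, 0, 0, 0, 0, 0, 0, 0, 0, 1, 0]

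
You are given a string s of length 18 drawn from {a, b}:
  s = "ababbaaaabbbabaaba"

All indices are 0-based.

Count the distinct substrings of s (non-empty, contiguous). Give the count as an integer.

sorted suffixes:
  #0 SA[0]=17  'a'
  #1 SA[1]=5  'aaaabbbabaaba'
  #2 SA[2]=6  'aaabbbabaaba'
  #3 SA[3]=14  'aaba'
  #4 SA[4]=7  'aabbbabaaba'
  #5 SA[5]=15  'aba'
  #6 SA[6]=12  'abaaba'
  #7 SA[7]=0  'ababbaaaabbbabaaba'
  #8 SA[8]=2  'abbaaaabbbabaaba'
  #9 SA[9]=8  'abbbabaaba'
  #10 SA[10]=16  'ba'
  #11 SA[11]=4  'baaaabbbabaaba'
  #12 SA[12]=13  'baaba'
  #13 SA[13]=11  'babaaba'
  #14 SA[14]=1  'babbaaaabbbabaaba'
  #15 SA[15]=3  'bbaaaabbbabaaba'
  #16 SA[16]=10  'bbabaaba'
  #17 SA[17]=9  'bbbabaaba'

SA = [17, 5, 6, 14, 7, 15, 12, 0, 2, 8, 16, 4, 13, 11, 1, 3, 10, 9]
[i] adj suffixes → lcp
  [1] 17/5 → 1 ('a')
  [2] 5/6 → 3 ('aaa')
  [3] 6/14 → 2 ('aa')
  [4] 14/7 → 3 ('aab')
  [5] 7/15 → 1 ('a')
  [6] 15/12 → 3 ('aba')
  [7] 12/0 → 3 ('aba')
  [8] 0/2 → 2 ('ab')
  [9] 2/8 → 3 ('abb')
  [10] 8/16 → 0 ('')
  [11] 16/4 → 2 ('ba')
  [12] 4/13 → 3 ('baa')
  [13] 13/11 → 2 ('ba')
  [14] 11/1 → 3 ('bab')
  [15] 1/3 → 1 ('b')
  [16] 3/10 → 3 ('bba')
  [17] 10/9 → 2 ('bb')

n(n+1)/2 = 18·19/2 = 171
Σ LCP = 0 + 1 + 3 + 2 + 3 + 1 + 3 + 3 + 2 + 3 + 0 + 2 + 3 + 2 + 3 + 1 + 3 + 2 = 37
distinct = 171 − 37 = 134

134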